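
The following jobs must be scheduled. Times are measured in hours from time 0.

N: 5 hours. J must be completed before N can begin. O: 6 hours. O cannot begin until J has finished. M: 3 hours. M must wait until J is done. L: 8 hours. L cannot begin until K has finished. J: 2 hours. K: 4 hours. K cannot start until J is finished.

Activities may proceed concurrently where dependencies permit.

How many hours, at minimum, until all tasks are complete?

14

J can start immediately at hour 0; it finishes at hour 2.
O waits on J (finishes hour 2), so it starts at hour 2 and finishes at 2 + 6 = hour 8.
N waits on J (finishes hour 2), so it starts at hour 2 and finishes at 2 + 5 = hour 7.
M waits on J (finishes hour 2), so it starts at hour 2 and finishes at 2 + 3 = hour 5.
K waits on J (finishes hour 2), so it starts at hour 2 and finishes at 2 + 4 = hour 6.
L cannot begin until K (finishes hour 6). It runs from hour 6 to 6 + 8 = hour 14.
All tasks are finished once the last one completes. Finish times: J at 2, K at 6, L at 14, M at 5, N at 7, O at 8. The latest is hour 14.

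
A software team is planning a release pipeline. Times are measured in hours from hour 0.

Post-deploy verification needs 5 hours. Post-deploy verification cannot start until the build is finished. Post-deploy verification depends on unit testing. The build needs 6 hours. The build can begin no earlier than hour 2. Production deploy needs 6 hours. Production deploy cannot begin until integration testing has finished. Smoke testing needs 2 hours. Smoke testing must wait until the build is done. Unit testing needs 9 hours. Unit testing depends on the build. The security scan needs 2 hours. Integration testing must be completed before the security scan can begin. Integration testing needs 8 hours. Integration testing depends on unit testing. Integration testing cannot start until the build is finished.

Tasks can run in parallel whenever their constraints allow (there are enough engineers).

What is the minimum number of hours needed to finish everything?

After its own release at hour 2, the build can start at hour 2 and finishes at hour 8.
After the build (finishes hour 8), smoke testing can start at hour 8 and finishes at hour 10.
Unit testing cannot begin until the build (finishes hour 8). It runs from hour 8 to 8 + 9 = hour 17.
Post-deploy verification cannot start until the build (finishes hour 8); unit testing (finishes hour 17). The controlling bound is hour 17, so post-deploy verification finishes at 17 + 5 = hour 22.
Integration testing has to wait for unit testing (finishes hour 17); the build (finishes hour 8). The latest of these is hour 17, so integration testing runs hour 17 to 17 + 8 = hour 25.
Production deploy cannot begin until integration testing (finishes hour 25). It runs from hour 25 to 25 + 6 = hour 31.
After integration testing (finishes hour 25), the security scan can start at hour 25 and finishes at hour 27.
All tasks are finished once the last one completes. Finish times: The build at 8, Unit testing at 17, Integration testing at 25, The security scan at 27, Smoke testing at 10, Production deploy at 31, Post-deploy verification at 22. The latest is hour 31.

31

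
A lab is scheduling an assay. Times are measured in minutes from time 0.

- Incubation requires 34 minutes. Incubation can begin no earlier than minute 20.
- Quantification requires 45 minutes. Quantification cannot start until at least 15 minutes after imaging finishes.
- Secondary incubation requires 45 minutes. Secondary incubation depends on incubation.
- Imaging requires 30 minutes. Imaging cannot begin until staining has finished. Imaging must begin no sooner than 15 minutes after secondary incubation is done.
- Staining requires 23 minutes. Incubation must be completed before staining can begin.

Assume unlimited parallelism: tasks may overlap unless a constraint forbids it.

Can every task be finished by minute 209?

Yes

Incubation cannot begin until its own release at minute 20. It runs from minute 20 to 20 + 34 = minute 54.
Secondary incubation waits on incubation (finishes minute 54), so it starts at minute 54 and finishes at 54 + 45 = minute 99.
After incubation (finishes minute 54), staining can start at minute 54 and finishes at minute 77.
For imaging: staining (finishes minute 77); secondary incubation (finishes minute 99, plus 15-minute gap → minute 114). Taking the maximum gives a start of minute 114, and it finishes at 114 + 30 = minute 144.
Quantification cannot begin until imaging (finishes minute 144, plus 15-minute gap → minute 159). It runs from minute 159 to 159 + 45 = minute 204.
Every task is finished by minute 204, which is no later than the deadline of 209, so the schedule is feasible.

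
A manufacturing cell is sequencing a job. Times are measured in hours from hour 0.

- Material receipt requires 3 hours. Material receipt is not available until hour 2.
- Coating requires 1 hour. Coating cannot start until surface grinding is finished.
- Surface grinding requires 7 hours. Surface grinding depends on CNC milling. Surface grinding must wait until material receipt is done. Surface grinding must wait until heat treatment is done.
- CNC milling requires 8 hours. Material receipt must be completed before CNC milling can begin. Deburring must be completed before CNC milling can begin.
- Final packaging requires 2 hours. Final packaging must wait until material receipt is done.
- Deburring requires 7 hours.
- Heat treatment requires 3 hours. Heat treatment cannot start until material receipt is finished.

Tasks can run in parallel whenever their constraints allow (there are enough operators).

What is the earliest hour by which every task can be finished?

Nothing blocks deburring, so it runs from hour 0 to hour 7.
Material receipt cannot begin until its own release at hour 2. It runs from hour 2 to 2 + 3 = hour 5.
Final packaging waits on material receipt (finishes hour 5), so it starts at hour 5 and finishes at 5 + 2 = hour 7.
Heat treatment cannot begin until material receipt (finishes hour 5). It runs from hour 5 to 5 + 3 = hour 8.
CNC milling needs all of material receipt (finishes hour 5); deburring (finishes hour 7). That puts its earliest start at hour 7; it finishes at 7 + 8 = hour 15.
Surface grinding has to wait for CNC milling (finishes hour 15); material receipt (finishes hour 5); heat treatment (finishes hour 8). The latest of these is hour 15, so surface grinding runs hour 15 to 15 + 7 = hour 22.
After surface grinding (finishes hour 22), coating can start at hour 22 and finishes at hour 23.
All tasks are finished once the last one completes. Finish times: Material receipt at 5, Deburring at 7, CNC milling at 15, Heat treatment at 8, Surface grinding at 22, Coating at 23, Final packaging at 7. The latest is hour 23.

23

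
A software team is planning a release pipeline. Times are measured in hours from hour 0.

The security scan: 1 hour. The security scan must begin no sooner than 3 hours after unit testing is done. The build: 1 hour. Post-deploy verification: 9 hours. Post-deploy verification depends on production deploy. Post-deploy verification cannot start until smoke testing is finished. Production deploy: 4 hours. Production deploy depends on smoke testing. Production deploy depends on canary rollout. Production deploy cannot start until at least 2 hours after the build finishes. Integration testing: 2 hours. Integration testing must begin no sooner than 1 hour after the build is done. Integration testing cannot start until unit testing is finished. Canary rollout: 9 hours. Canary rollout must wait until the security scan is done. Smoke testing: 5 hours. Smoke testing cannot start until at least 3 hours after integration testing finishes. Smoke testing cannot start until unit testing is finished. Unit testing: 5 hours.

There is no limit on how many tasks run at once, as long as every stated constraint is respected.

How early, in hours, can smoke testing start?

Nothing blocks unit testing, so it runs from hour 0 to hour 5.
Nothing blocks the build, so it runs from hour 0 to hour 1.
Integration testing has to wait for the build (finishes hour 1, plus 1-hour gap → hour 2); unit testing (finishes hour 5). The latest of these is hour 5, so integration testing runs hour 5 to 5 + 2 = hour 7.
Smoke testing waits on integration testing (finishes hour 7, plus 3-hour gap → hour 10); unit testing (finishes hour 5). The latest of these is hour 10, which is the earliest smoke testing can start.

10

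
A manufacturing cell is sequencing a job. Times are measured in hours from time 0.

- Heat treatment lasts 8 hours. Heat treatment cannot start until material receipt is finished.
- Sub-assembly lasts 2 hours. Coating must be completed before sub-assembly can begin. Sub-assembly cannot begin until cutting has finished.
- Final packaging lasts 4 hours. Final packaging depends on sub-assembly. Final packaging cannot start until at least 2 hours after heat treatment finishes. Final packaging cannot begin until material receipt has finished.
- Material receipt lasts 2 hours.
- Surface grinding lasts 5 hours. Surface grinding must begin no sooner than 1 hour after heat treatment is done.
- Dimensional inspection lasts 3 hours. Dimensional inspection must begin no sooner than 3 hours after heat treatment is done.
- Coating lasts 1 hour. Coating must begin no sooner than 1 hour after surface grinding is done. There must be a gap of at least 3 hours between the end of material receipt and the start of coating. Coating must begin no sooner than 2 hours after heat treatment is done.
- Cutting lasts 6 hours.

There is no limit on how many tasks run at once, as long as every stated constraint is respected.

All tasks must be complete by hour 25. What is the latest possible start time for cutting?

13

To finish by hour 25, final packaging (duration 4) must start no later than hour 21.
Since final packaging (must start by hour 21) depends on it, sub-assembly must finish by hour 21. Backing off its 2-hour duration gives a latest start of hour 19.
Cutting must finish before sub-assembly (must start by hour 19). With a 6-hour duration, cutting must start by 19 − 6 = hour 13.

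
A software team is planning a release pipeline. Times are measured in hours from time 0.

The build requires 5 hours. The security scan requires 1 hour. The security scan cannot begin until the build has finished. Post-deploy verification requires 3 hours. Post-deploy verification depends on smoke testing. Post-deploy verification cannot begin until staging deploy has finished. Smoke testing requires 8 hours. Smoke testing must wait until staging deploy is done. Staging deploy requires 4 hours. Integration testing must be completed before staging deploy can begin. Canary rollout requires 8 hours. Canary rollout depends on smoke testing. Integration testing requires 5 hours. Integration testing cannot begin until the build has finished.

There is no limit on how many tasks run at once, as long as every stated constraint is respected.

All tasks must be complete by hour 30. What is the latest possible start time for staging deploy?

10

To finish by hour 30, canary rollout (duration 8) must start no later than hour 22.
To finish by hour 30, post-deploy verification (duration 3) must start no later than hour 27.
Smoke testing has several dependents: canary rollout (must start by hour 22); post-deploy verification (must start by hour 27). The earliest of those limits is hour 22, so smoke testing must start by 22 − 8 = hour 14.
Staging deploy feeds smoke testing (must start by hour 14); post-deploy verification (must start by hour 27). Taking the minimum, staging deploy must finish by hour 14 and start by 14 − 4 = hour 10.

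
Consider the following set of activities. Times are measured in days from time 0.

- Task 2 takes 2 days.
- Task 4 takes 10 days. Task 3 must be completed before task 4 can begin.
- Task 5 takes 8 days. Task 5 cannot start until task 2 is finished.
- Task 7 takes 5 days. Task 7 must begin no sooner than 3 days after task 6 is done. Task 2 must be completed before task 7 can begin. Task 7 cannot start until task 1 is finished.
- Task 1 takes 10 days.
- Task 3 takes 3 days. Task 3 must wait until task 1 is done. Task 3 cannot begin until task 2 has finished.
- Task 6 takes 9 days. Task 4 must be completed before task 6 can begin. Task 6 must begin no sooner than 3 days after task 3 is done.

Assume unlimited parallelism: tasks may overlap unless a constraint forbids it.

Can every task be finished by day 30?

No

Nothing blocks task 2, so it runs from day 0 to day 2.
After task 2 (finishes day 2), task 5 can start at day 2 and finishes at day 10.
Task 1 can start immediately at day 0; it finishes at day 10.
Task 3 needs all of task 1 (finishes day 10); task 2 (finishes day 2). That puts its earliest start at day 10; it finishes at 10 + 3 = day 13.
After task 3 (finishes day 13), task 4 can start at day 13 and finishes at day 23.
Task 6 cannot start until task 4 (finishes day 23); task 3 (finishes day 13, plus 3-day gap → day 16). The controlling bound is day 23, so task 6 finishes at 23 + 9 = day 32.
Task 7 needs all of task 6 (finishes day 32, plus 3-day gap → day 35); task 2 (finishes day 2); task 1 (finishes day 10). That puts its earliest start at day 35; it finishes at 35 + 5 = day 40.
The earliest everything can be done is day 40, which is after the deadline of 30, so it is not possible.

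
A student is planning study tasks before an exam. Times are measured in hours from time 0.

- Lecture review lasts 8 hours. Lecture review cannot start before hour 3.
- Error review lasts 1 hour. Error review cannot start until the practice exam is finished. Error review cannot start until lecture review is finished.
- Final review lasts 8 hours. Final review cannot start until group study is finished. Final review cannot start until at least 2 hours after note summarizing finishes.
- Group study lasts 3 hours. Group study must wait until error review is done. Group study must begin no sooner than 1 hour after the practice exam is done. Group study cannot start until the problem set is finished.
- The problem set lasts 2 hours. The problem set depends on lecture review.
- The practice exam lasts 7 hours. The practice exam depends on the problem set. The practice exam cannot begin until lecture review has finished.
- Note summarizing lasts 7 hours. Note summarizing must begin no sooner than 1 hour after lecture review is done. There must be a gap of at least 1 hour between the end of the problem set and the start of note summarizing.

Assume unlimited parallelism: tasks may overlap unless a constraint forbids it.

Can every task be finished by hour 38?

Lecture review cannot begin until its own release at hour 3. It runs from hour 3 to 3 + 8 = hour 11.
After lecture review (finishes hour 11), the problem set can start at hour 11 and finishes at hour 13.
Note summarizing needs all of lecture review (finishes hour 11, plus 1-hour gap → hour 12); the problem set (finishes hour 13, plus 1-hour gap → hour 14). That puts its earliest start at hour 14; it finishes at 14 + 7 = hour 21.
For the practice exam: the problem set (finishes hour 13); lecture review (finishes hour 11). Taking the maximum gives a start of hour 13, and it finishes at 13 + 7 = hour 20.
For error review: the practice exam (finishes hour 20); lecture review (finishes hour 11). Taking the maximum gives a start of hour 20, and it finishes at 20 + 1 = hour 21.
Group study needs all of error review (finishes hour 21); the practice exam (finishes hour 20, plus 1-hour gap → hour 21); the problem set (finishes hour 13). That puts its earliest start at hour 21; it finishes at 21 + 3 = hour 24.
Final review has to wait for group study (finishes hour 24); note summarizing (finishes hour 21, plus 2-hour gap → hour 23). The latest of these is hour 24, so final review runs hour 24 to 24 + 8 = hour 32.
Every task is finished by hour 32, which is no later than the deadline of 38, so the schedule is feasible.

Yes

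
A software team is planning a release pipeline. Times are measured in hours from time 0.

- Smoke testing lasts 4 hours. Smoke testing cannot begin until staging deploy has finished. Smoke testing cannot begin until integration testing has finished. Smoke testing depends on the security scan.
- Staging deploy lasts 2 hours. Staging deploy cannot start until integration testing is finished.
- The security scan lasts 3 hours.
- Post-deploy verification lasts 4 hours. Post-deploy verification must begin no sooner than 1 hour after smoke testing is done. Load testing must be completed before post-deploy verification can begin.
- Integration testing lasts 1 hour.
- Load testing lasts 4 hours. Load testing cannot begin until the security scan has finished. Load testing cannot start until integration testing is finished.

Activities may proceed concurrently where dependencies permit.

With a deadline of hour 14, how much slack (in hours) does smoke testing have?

2

Nothing blocks the security scan, so it runs from hour 0 to hour 3.
Nothing blocks integration testing, so it runs from hour 0 to hour 1.
Staging deploy cannot begin until integration testing (finishes hour 1). It runs from hour 1 to 1 + 2 = hour 3.
For smoke testing: staging deploy (finishes hour 3); integration testing (finishes hour 1); the security scan (finishes hour 3). Taking the maximum gives a start of hour 3, and it finishes at 3 + 4 = hour 7.

Working backward from the deadline:
To finish by hour 14, post-deploy verification (duration 4) must start no later than hour 10.
Smoke testing feeds into post-deploy verification (must start by hour 10, minus 1-hour gap → hour 9); so smoke testing must finish by hour 9 and therefore start by hour 5.
So smoke testing can start as early as hour 3 and as late as hour 5, giving 5 − 3 = 2 hours of slack.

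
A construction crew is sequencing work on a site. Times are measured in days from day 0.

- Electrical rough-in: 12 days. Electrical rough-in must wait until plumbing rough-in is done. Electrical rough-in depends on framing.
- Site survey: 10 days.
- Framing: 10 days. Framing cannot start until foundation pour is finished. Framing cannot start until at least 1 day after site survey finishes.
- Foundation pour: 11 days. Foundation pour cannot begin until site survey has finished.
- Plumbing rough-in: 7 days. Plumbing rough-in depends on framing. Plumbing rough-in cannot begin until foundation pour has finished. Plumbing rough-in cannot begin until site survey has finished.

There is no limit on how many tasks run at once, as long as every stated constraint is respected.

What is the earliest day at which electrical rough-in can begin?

38

Site survey can start immediately at day 0; it finishes at day 10.
Foundation pour waits on site survey (finishes day 10), so it starts at day 10 and finishes at 10 + 11 = day 21.
Framing has to wait for foundation pour (finishes day 21); site survey (finishes day 10, plus 1-day gap → day 11). The latest of these is day 21, so framing runs day 21 to 21 + 10 = day 31.
Plumbing rough-in cannot start until framing (finishes day 31); foundation pour (finishes day 21); site survey (finishes day 10). The controlling bound is day 31, so plumbing rough-in finishes at 31 + 7 = day 38.
Electrical rough-in waits on plumbing rough-in (finishes day 38); framing (finishes day 31). The latest of these is day 38, which is the earliest electrical rough-in can start.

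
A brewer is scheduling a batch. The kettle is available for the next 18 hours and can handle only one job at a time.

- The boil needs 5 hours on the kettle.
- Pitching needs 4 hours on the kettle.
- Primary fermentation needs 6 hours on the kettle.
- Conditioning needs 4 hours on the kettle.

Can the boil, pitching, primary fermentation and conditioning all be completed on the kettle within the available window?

Running back to back, the jobs need 5 + 4 + 6 + 4 = 19 hours on the kettle.
Since 19 > 18, they cannot all fit.

No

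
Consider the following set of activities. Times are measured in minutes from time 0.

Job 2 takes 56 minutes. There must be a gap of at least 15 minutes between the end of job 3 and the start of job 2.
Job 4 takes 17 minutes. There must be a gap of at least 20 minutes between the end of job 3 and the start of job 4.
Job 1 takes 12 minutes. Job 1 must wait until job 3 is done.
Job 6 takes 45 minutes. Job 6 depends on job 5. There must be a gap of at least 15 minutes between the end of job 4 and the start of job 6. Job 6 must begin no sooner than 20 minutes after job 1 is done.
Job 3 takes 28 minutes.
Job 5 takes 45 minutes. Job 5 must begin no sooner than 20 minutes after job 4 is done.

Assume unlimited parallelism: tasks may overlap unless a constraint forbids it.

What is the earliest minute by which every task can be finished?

Job 3 can start immediately at minute 0; it finishes at minute 28.
Job 4 waits on job 3 (finishes minute 28, plus 20-minute gap → minute 48), so it starts at minute 48 and finishes at 48 + 17 = minute 65.
Job 5 waits on job 4 (finishes minute 65, plus 20-minute gap → minute 85), so it starts at minute 85 and finishes at 85 + 45 = minute 130.
Job 2 waits on job 3 (finishes minute 28, plus 15-minute gap → minute 43), so it starts at minute 43 and finishes at 43 + 56 = minute 99.
Job 1 cannot begin until job 3 (finishes minute 28). It runs from minute 28 to 28 + 12 = minute 40.
Job 6 needs all of job 5 (finishes minute 130); job 4 (finishes minute 65, plus 15-minute gap → minute 80); job 1 (finishes minute 40, plus 20-minute gap → minute 60). That puts its earliest start at minute 130; it finishes at 130 + 45 = minute 175.
All tasks are finished once the last one completes. Finish times: Job 1 at 40, Job 2 at 99, Job 3 at 28, Job 4 at 65, Job 5 at 130, Job 6 at 175. The latest is minute 175.

175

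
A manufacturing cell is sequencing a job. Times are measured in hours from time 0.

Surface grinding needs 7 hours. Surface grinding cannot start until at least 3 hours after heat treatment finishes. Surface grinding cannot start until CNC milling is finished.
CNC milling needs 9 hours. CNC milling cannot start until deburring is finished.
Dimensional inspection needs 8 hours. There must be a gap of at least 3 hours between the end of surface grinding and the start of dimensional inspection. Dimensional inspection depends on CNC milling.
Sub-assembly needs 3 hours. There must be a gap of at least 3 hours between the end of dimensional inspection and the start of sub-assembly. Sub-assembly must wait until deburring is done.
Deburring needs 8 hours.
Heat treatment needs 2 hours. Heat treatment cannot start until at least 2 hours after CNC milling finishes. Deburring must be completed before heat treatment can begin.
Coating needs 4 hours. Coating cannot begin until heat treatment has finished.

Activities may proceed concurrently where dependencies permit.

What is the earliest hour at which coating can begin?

Deburring has no prerequisites, so it starts at hour 0 and finishes at hour 8.
After deburring (finishes hour 8), CNC milling can start at hour 8 and finishes at hour 17.
Heat treatment cannot start until CNC milling (finishes hour 17, plus 2-hour gap → hour 19); deburring (finishes hour 8). The controlling bound is hour 19, so heat treatment finishes at 19 + 2 = hour 21.
Coating waits on heat treatment (finishes hour 21), so the earliest it can start is hour 21.

21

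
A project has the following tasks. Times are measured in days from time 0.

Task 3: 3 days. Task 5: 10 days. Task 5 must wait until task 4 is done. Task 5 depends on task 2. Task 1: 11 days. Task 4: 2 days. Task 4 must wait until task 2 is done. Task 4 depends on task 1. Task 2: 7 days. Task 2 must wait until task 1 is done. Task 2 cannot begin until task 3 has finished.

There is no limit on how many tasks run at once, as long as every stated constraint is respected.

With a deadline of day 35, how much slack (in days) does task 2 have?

Task 3 can start immediately at day 0; it finishes at day 3.
Task 1 has no prerequisites, so it starts at day 0 and finishes at day 11.
For task 2: task 1 (finishes day 11); task 3 (finishes day 3). Taking the maximum gives a start of day 11, and it finishes at 11 + 7 = day 18.

Working backward from the deadline:
Nothing follows task 5; the deadline of day 35 is its only limit. It must start by 35 − 10 = day 25.
Task 4 has to be done before task 5 (must start by day 25). That means finishing by day 25, i.e. starting by 25 − 2 = day 23.
Task 2 feeds task 4 (must start by day 23); task 5 (must start by day 25). Taking the minimum, task 2 must finish by day 23 and start by 23 − 7 = day 16.
So task 2 can start as early as day 11 and as late as day 16, giving 16 − 11 = 5 days of slack.

5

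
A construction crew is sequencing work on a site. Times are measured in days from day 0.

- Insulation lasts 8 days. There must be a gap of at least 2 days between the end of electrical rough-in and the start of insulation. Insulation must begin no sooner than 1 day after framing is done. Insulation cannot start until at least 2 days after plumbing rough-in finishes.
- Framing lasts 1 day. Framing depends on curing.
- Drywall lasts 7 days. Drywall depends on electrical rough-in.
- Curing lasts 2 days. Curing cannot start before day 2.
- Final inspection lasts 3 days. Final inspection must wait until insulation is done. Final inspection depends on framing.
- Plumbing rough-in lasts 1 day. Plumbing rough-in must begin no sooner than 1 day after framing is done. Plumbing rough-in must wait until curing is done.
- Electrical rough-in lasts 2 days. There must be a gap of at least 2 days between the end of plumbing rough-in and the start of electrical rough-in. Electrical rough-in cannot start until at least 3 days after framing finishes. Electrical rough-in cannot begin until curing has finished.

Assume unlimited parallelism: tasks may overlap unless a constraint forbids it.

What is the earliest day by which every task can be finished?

After its own release at day 2, curing can start at day 2 and finishes at day 4.
Framing cannot begin until curing (finishes day 4). It runs from day 4 to 4 + 1 = day 5.
Plumbing rough-in needs all of framing (finishes day 5, plus 1-day gap → day 6); curing (finishes day 4). That puts its earliest start at day 6; it finishes at 6 + 1 = day 7.
Electrical rough-in needs all of plumbing rough-in (finishes day 7, plus 2-day gap → day 9); framing (finishes day 5, plus 3-day gap → day 8); curing (finishes day 4). That puts its earliest start at day 9; it finishes at 9 + 2 = day 11.
Drywall cannot begin until electrical rough-in (finishes day 11). It runs from day 11 to 11 + 7 = day 18.
For insulation: electrical rough-in (finishes day 11, plus 2-day gap → day 13); framing (finishes day 5, plus 1-day gap → day 6); plumbing rough-in (finishes day 7, plus 2-day gap → day 9). Taking the maximum gives a start of day 13, and it finishes at 13 + 8 = day 21.
Final inspection cannot start until insulation (finishes day 21); framing (finishes day 5). The controlling bound is day 21, so final inspection finishes at 21 + 3 = day 24.
All tasks are finished once the last one completes. Finish times: Curing at 4, Framing at 5, Plumbing rough-in at 7, Electrical rough-in at 11, Insulation at 21, Drywall at 18, Final inspection at 24. The latest is day 24.

24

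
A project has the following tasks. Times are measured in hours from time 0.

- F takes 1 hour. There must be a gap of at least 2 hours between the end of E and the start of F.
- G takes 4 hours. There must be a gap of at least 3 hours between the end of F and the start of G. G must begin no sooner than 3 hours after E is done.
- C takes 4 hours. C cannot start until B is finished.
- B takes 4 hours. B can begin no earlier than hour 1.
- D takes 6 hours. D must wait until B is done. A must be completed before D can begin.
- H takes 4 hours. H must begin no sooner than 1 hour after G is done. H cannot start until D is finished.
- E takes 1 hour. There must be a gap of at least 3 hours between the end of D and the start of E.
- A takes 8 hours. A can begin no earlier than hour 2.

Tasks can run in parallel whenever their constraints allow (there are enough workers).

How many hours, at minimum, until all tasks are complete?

B cannot begin until its own release at hour 1. It runs from hour 1 to 1 + 4 = hour 5.
C waits on B (finishes hour 5), so it starts at hour 5 and finishes at 5 + 4 = hour 9.
After its own release at hour 2, A can start at hour 2 and finishes at hour 10.
D needs all of B (finishes hour 5); A (finishes hour 10). That puts its earliest start at hour 10; it finishes at 10 + 6 = hour 16.
E cannot begin until D (finishes hour 16, plus 3-hour gap → hour 19). It runs from hour 19 to 19 + 1 = hour 20.
After E (finishes hour 20, plus 2-hour gap → hour 22), F can start at hour 22 and finishes at hour 23.
For G: F (finishes hour 23, plus 3-hour gap → hour 26); E (finishes hour 20, plus 3-hour gap → hour 23). Taking the maximum gives a start of hour 26, and it finishes at 26 + 4 = hour 30.
H has to wait for G (finishes hour 30, plus 1-hour gap → hour 31); D (finishes hour 16). The latest of these is hour 31, so H runs hour 31 to 31 + 4 = hour 35.
All tasks are finished once the last one completes. Finish times: A at 10, B at 5, C at 9, D at 16, E at 20, F at 23, G at 30, H at 35. The latest is hour 35.

35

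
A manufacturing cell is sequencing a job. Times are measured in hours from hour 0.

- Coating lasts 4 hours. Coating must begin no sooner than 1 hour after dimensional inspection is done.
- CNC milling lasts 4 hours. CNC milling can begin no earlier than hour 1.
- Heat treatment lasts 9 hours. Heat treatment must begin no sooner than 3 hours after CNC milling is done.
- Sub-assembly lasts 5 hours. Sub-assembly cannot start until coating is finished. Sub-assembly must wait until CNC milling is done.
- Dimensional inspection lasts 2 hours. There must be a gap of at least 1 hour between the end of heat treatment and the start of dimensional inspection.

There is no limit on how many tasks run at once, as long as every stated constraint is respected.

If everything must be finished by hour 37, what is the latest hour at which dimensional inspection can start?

To finish by hour 37, sub-assembly (duration 5) must start no later than hour 32.
Since sub-assembly (must start by hour 32) depends on it, coating must finish by hour 32. Backing off its 4-hour duration gives a latest start of hour 28.
Dimensional inspection feeds into coating (must start by hour 28, minus 1-hour gap → hour 27); so dimensional inspection must finish by hour 27 and therefore start by hour 25.

25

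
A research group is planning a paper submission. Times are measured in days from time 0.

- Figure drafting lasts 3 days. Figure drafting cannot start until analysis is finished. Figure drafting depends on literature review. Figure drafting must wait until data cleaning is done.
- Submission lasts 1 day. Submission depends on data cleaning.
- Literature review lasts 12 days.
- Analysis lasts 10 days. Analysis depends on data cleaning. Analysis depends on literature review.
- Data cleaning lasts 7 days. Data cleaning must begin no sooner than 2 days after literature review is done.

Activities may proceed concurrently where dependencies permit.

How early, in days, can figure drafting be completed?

34

Nothing blocks literature review, so it runs from day 0 to day 12.
Data cleaning waits on literature review (finishes day 12, plus 2-day gap → day 14), so it starts at day 14 and finishes at 14 + 7 = day 21.
Analysis needs all of data cleaning (finishes day 21); literature review (finishes day 12). That puts its earliest start at day 21; it finishes at 21 + 10 = day 31.
Figure drafting needs all of analysis (finishes day 31); literature review (finishes day 12); data cleaning (finishes day 21). That puts its earliest start at day 31; it finishes at 31 + 3 = day 34.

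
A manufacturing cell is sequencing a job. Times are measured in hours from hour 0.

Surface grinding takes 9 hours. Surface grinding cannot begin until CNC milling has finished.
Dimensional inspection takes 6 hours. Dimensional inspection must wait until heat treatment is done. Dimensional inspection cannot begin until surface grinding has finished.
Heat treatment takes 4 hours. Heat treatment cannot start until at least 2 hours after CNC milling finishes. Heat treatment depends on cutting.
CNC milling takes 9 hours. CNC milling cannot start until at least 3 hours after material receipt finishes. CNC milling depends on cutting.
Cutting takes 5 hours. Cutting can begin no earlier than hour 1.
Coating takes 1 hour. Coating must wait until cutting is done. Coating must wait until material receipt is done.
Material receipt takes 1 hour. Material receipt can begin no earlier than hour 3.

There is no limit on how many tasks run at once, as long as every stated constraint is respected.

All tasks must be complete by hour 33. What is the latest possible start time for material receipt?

5

Nothing follows dimensional inspection; the deadline of hour 33 is its only limit. It must start by 33 − 6 = hour 27.
Heat treatment feeds into dimensional inspection (must start by hour 27); so heat treatment must finish by hour 27 and therefore start by hour 23.
Surface grinding feeds into dimensional inspection (must start by hour 27); so surface grinding must finish by hour 27 and therefore start by hour 18.
For CNC milling: heat treatment (must start by hour 23, minus 2-hour gap → hour 21); surface grinding (must start by hour 18). The most restrictive is hour 18; with a 9-hour duration, CNC milling must start by hour 9.
Coating has no dependents, so it just needs to finish by hour 33. Starting by 33 − 1 = hour 32 achieves that.
Material receipt feeds CNC milling (must start by hour 9, minus 3-hour gap → hour 6); coating (must start by hour 32). Taking the minimum, material receipt must finish by hour 6 and start by 6 − 1 = hour 5.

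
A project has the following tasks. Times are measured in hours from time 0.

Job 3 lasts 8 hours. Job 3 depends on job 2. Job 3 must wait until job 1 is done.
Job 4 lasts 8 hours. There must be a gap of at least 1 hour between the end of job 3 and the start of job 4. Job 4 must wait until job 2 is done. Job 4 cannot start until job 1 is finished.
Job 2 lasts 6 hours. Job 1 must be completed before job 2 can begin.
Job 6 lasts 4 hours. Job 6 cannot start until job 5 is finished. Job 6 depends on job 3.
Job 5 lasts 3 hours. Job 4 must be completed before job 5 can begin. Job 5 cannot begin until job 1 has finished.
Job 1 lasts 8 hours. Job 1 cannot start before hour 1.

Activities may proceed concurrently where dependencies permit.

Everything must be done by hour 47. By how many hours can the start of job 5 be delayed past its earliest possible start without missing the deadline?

8

Job 1 waits on its own release at hour 1, so it starts at hour 1 and finishes at 1 + 8 = hour 9.
Job 2 waits on job 1 (finishes hour 9), so it starts at hour 9 and finishes at 9 + 6 = hour 15.
For job 3: job 2 (finishes hour 15); job 1 (finishes hour 9). Taking the maximum gives a start of hour 15, and it finishes at 15 + 8 = hour 23.
Job 4 has to wait for job 3 (finishes hour 23, plus 1-hour gap → hour 24); job 2 (finishes hour 15); job 1 (finishes hour 9). The latest of these is hour 24, so job 4 runs hour 24 to 24 + 8 = hour 32.
Job 5 has to wait for job 4 (finishes hour 32); job 1 (finishes hour 9). The latest of these is hour 32, so job 5 runs hour 32 to 32 + 3 = hour 35.

Working backward from the deadline:
Job 6 must finish by hour 47; it takes 4 hours, so it must start by 47 − 4 = hour 43.
Job 5 must finish before job 6 (must start by hour 43). With a 3-hour duration, job 5 must start by 43 − 3 = hour 40.
So job 5 can start as early as hour 32 and as late as hour 40, giving 40 − 32 = 8 hours of slack.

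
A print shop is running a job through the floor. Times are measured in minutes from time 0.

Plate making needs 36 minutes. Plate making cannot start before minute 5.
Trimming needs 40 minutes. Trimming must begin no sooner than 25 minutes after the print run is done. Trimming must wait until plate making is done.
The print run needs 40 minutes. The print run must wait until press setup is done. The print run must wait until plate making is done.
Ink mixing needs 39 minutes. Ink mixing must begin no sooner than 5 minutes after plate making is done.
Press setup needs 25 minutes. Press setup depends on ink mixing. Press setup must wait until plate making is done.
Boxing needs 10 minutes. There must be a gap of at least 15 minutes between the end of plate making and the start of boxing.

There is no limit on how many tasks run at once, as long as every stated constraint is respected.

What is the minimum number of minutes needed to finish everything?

Plate making cannot begin until its own release at minute 5. It runs from minute 5 to 5 + 36 = minute 41.
Boxing cannot begin until plate making (finishes minute 41, plus 15-minute gap → minute 56). It runs from minute 56 to 56 + 10 = minute 66.
Ink mixing cannot begin until plate making (finishes minute 41, plus 5-minute gap → minute 46). It runs from minute 46 to 46 + 39 = minute 85.
For press setup: ink mixing (finishes minute 85); plate making (finishes minute 41). Taking the maximum gives a start of minute 85, and it finishes at 85 + 25 = minute 110.
The print run has to wait for press setup (finishes minute 110); plate making (finishes minute 41). The latest of these is minute 110, so the print run runs minute 110 to 110 + 40 = minute 150.
Trimming cannot start until the print run (finishes minute 150, plus 25-minute gap → minute 175); plate making (finishes minute 41). The controlling bound is minute 175, so trimming finishes at 175 + 40 = minute 215.
All tasks are finished once the last one completes. Finish times: Plate making at 41, Ink mixing at 85, Press setup at 110, The print run at 150, Trimming at 215, Boxing at 66. The latest is minute 215.

215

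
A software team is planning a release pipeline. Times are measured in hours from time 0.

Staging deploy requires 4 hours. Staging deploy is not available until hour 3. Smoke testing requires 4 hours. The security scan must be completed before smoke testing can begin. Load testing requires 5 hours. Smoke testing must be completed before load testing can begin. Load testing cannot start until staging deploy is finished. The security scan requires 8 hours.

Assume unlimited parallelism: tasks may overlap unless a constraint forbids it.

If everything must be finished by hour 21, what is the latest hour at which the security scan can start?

4

To finish by hour 21, load testing (duration 5) must start no later than hour 16.
Smoke testing feeds into load testing (must start by hour 16); so smoke testing must finish by hour 16 and therefore start by hour 12.
The security scan must finish before smoke testing (must start by hour 12). With an 8-hour duration, the security scan must start by 12 − 8 = hour 4.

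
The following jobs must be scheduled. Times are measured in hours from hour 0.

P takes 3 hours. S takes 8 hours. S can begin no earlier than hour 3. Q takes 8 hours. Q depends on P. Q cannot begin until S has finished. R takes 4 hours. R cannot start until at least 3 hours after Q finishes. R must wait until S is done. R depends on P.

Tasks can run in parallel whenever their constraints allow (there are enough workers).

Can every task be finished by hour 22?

No

S waits on its own release at hour 3, so it starts at hour 3 and finishes at 3 + 8 = hour 11.
P has no prerequisites, so it starts at hour 0 and finishes at hour 3.
Q cannot start until P (finishes hour 3); S (finishes hour 11). The controlling bound is hour 11, so Q finishes at 11 + 8 = hour 19.
R has to wait for Q (finishes hour 19, plus 3-hour gap → hour 22); S (finishes hour 11); P (finishes hour 3). The latest of these is hour 22, so R runs hour 22 to 22 + 4 = hour 26.
The earliest everything can be done is hour 26, which is after the deadline of 22, so it is not possible.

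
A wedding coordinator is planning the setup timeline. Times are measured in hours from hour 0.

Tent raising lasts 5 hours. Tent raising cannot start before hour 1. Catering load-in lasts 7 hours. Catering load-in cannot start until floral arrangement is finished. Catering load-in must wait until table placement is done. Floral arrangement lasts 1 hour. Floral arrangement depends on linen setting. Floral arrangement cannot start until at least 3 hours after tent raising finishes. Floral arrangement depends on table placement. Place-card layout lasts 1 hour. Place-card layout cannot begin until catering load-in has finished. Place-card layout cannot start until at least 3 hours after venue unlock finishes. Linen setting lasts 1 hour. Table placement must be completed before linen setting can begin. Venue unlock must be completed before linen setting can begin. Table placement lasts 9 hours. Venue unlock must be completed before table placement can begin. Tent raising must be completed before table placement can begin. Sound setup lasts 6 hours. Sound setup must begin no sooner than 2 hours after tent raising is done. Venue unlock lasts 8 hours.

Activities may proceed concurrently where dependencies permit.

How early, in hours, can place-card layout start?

26

After its own release at hour 1, tent raising can start at hour 1 and finishes at hour 6.
Venue unlock can start immediately at hour 0; it finishes at hour 8.
Table placement has to wait for venue unlock (finishes hour 8); tent raising (finishes hour 6). The latest of these is hour 8, so table placement runs hour 8 to 8 + 9 = hour 17.
Linen setting cannot start until table placement (finishes hour 17); venue unlock (finishes hour 8). The controlling bound is hour 17, so linen setting finishes at 17 + 1 = hour 18.
Floral arrangement has to wait for linen setting (finishes hour 18); tent raising (finishes hour 6, plus 3-hour gap → hour 9); table placement (finishes hour 17). The latest of these is hour 18, so floral arrangement runs hour 18 to 18 + 1 = hour 19.
Catering load-in cannot start until floral arrangement (finishes hour 19); table placement (finishes hour 17). The controlling bound is hour 19, so catering load-in finishes at 19 + 7 = hour 26.
Place-card layout waits on catering load-in (finishes hour 26); venue unlock (finishes hour 8, plus 3-hour gap → hour 11). The latest of these is hour 26, which is the earliest place-card layout can start.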